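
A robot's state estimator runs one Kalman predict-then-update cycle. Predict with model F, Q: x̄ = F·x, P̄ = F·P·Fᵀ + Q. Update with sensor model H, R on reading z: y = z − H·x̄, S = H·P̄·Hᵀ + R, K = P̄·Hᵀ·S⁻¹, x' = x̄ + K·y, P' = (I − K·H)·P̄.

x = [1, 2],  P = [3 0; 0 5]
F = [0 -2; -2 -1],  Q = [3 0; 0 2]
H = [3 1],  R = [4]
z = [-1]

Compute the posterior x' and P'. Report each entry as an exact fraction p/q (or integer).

x' = [5/58, -85/58]
P' = [429/290 -971/290; -971/290 3109/290]

x̄ = F·x = [-4, -4]
P̄ = F·P·Fᵀ + Q = [23 10; 10 19]
y = z − H·x̄ = [15]
S = H·P̄·Hᵀ + R = [290]
K = P̄·Hᵀ·S⁻¹ = [79/290; 49/290]
x' = x̄ + K·y = [5/58, -85/58]
P' = (I − K·H)·P̄ = [429/290 -971/290; -971/290 3109/290]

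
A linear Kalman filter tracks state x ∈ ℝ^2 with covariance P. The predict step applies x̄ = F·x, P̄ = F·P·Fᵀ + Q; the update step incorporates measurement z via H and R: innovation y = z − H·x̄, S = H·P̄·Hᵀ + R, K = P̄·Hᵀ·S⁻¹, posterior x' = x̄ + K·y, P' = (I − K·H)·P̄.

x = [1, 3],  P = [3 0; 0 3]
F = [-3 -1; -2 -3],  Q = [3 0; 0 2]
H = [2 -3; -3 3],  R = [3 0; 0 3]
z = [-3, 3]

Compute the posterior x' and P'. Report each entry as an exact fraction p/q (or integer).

x' = [-59/62, 9/62]
P' = [1259/248 1049/248; 1049/248 915/248]

x̄ = F·x = [-6, -11]
P̄ = F·P·Fᵀ + Q = [33 27; 27 41]
y = z − H·x̄ = [-24, 18]
S = H·P̄·Hᵀ + R = [180 -162; -162 183]
K = P̄·Hᵀ·S⁻¹ = [-629/744 -105/124; -647/744 -67/124]
x' = x̄ + K·y = [-59/62, 9/62]
P' = (I − K·H)·P̄ = [1259/248 1049/248; 1049/248 915/248]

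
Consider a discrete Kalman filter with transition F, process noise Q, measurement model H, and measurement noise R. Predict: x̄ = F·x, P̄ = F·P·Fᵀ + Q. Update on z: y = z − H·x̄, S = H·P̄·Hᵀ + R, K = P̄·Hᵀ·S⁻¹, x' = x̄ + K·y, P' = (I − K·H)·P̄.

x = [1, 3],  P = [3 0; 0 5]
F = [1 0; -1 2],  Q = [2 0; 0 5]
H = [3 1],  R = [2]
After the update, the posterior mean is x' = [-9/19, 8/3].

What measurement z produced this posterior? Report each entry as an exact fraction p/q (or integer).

x̄ = F·x = [1, 5]
P̄ = F·P·Fᵀ + Q = [5 -3; -3 28]
S = H·P̄·Hᵀ + R = [57]
K = P̄·Hᵀ·S⁻¹ = [4/19; 1/3]
x' − x̄ = [-28/19, -7/3] = K·y
y = (KᵀK)⁻¹·Kᵀ·(x' − x̄) = [-7]
z = y + H·x̄ = [-7] + [8] = [1]

z = [1]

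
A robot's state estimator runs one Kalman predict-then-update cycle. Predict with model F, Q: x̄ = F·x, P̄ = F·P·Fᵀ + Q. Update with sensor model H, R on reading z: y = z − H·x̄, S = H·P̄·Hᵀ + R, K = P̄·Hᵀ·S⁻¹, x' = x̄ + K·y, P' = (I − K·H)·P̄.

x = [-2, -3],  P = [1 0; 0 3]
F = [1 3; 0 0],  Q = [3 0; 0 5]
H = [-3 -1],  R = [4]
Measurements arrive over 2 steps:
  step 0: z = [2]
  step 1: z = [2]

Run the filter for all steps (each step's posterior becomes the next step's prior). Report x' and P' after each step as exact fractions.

step 0: x̄ = F·x = [-11, 0]
step 0: P̄ = F·P·Fᵀ + Q = [31 0; 0 5]
step 0: y = z − H·x̄ = [-31]
step 0: S = H·P̄·Hᵀ + R = [288]
step 0: K = P̄·Hᵀ·S⁻¹ = [-31/96; -5/288]
step 0: x' = x̄ + K·y = [-95/96, 155/288]
step 0: P' = (I − K·H)·P̄ = [31/32 -155/96; -155/96 1415/288]
step 1: x̄ = F·x = [5/8, 0]
step 1: P̄ = F·P·Fᵀ + Q = [77/2 0; 0 5]
step 1: y = z − H·x̄ = [31/8]
step 1: S = H·P̄·Hᵀ + R = [711/2]
step 1: K = P̄·Hᵀ·S⁻¹ = [-77/237; -10/711]
step 1: x' = x̄ + K·y = [-601/948, -155/2844]
step 1: P' = (I − K·H)·P̄ = [77/79 -385/237; -385/237 3505/711]

step 0: x' = [-95/96, 155/288], P' = [31/32 -155/96; -155/96 1415/288]
step 1: x' = [-601/948, -155/2844], P' = [77/79 -385/237; -385/237 3505/711]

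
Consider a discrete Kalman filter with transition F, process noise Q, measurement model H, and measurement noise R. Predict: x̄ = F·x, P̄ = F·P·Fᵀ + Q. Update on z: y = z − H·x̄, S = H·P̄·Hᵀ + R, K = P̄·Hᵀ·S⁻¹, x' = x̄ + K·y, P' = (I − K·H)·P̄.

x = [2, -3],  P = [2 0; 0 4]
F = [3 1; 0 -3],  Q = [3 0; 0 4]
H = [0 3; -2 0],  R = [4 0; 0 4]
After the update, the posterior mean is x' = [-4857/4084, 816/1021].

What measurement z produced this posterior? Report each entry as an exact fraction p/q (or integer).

x̄ = F·x = [3, 9]
P̄ = F·P·Fᵀ + Q = [25 -12; -12 40]
S = H·P̄·Hᵀ + R = [364 72; 72 104]
K = P̄·Hᵀ·S⁻¹ = [-9/2042 -1951/4084; 336/1021 3/1021]
x' − x̄ = [-17109/4084, -8373/1021] = K·y
y = (KᵀK)⁻¹·Kᵀ·(x' − x̄) = [-25, 9]
z = y + H·x̄ = [-25, 9] + [27, -6] = [2, 3]

z = [2, 3]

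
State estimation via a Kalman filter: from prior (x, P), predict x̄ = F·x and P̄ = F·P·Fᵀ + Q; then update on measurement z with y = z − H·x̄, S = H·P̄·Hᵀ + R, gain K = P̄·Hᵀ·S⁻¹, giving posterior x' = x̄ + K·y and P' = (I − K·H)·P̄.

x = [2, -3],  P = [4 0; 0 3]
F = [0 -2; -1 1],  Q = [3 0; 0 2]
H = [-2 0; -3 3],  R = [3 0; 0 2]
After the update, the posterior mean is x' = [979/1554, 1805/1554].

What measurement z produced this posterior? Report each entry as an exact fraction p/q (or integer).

z = [-2, 2]

x̄ = F·x = [6, -5]
P̄ = F·P·Fᵀ + Q = [15 -6; -6 9]
S = H·P̄·Hᵀ + R = [63 126; 126 326]
K = P̄·Hᵀ·S⁻¹ = [-307/777 -3/74; -293/777 21/74]
x' − x̄ = [-8345/1554, 9575/1554] = K·y
y = (KᵀK)⁻¹·Kᵀ·(x' − x̄) = [10, 35]
z = y + H·x̄ = [10, 35] + [-12, -33] = [-2, 2]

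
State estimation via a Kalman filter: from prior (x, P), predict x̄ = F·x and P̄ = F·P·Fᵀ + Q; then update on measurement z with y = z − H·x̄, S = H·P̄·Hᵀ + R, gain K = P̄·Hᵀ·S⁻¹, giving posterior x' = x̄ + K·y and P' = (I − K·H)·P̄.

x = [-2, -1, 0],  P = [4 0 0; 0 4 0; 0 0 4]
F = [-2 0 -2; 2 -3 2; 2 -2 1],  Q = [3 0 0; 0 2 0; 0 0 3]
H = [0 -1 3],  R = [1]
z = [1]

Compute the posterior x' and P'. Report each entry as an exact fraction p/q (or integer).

x' = [148/67, 155/67, 73/67]
P' = [1545/67 -664/67 -228/67; -664/67 1952/67 663/67; -228/67 663/67 465/134]

x̄ = F·x = [4, -1, -2]
P̄ = F·P·Fᵀ + Q = [35 -32 -24; -32 70 48; -24 48 39]
y = z − H·x̄ = [6]
S = H·P̄·Hᵀ + R = [134]
K = P̄·Hᵀ·S⁻¹ = [-20/67; 37/67; 69/134]
x' = x̄ + K·y = [148/67, 155/67, 73/67]
P' = (I − K·H)·P̄ = [1545/67 -664/67 -228/67; -664/67 1952/67 663/67; -228/67 663/67 465/134]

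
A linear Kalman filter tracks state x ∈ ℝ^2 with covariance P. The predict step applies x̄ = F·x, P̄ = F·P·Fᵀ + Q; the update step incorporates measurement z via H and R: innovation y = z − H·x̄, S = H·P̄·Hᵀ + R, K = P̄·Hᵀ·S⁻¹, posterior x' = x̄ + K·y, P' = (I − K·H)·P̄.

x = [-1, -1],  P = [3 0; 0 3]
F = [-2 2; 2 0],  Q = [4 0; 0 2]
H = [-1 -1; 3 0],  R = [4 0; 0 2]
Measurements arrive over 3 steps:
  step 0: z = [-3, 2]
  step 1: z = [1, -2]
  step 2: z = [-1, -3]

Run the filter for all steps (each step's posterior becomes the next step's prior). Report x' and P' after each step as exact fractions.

step 0: x̄ = F·x = [0, -2]
step 0: P̄ = F·P·Fᵀ + Q = [28 -12; -12 14]
step 0: y = z − H·x̄ = [-5, 2]
step 0: S = H·P̄·Hᵀ + R = [22 -48; -48 254]
step 0: K = P̄·Hᵀ·S⁻¹ = [-8/821 270/821; -559/821 -222/821]
step 0: x' = x̄ + K·y = [580/821, 709/821]
step 0: P' = (I − K·H)·P̄ = [180/821 -148/821; -148/821 2384/821]
step 1: x̄ = F·x = [258/821, 1160/821]
step 1: P̄ = F·P·Fᵀ + Q = [14724/821 -1312/821; -1312/821 2362/821]
step 1: y = z − H·x̄ = [2239/821, -2416/821]
step 1: S = H·P̄·Hᵀ + R = [17746/821 -40236/821; -40236/821 134158/821]
step 1: K = P̄·Hᵀ·S⁻¹ = [-6706/231983 74370/231983; -91119/231983 -34134/231983]
step 1: x' = x̄ + K·y = [-164240/231983, 179723/231983]
step 1: P' = (I − K·H)·P̄ = [49580/231983 -22756/231983; -22756/231983 387232/231983]
step 2: x̄ = F·x = [687926/231983, -328480/231983]
step 2: P̄ = F·P·Fᵀ + Q = [2857228/231983 -289344/231983; -289344/231983 662286/231983]
step 2: y = z − H·x̄ = [127463/231983, -2759727/231983]
step 2: S = H·P̄·Hᵀ + R = [3868758/231983 -7703652/231983; -7703652/231983 26179018/231983]
step 2: K = P̄·Hᵀ·S⁻¹ = [-75526/2658285 282722/886095; -56279/143463 -418/2813]
step 2: x' = x̄ + K·y = [-449714/531657, 19543/143463]
step 2: P' = (I − K·H)·P̄ = [565444/2658285 -836/8439; -836/8439 79776/47821]

step 0: x' = [580/821, 709/821], P' = [180/821 -148/821; -148/821 2384/821]
step 1: x' = [-164240/231983, 179723/231983], P' = [49580/231983 -22756/231983; -22756/231983 387232/231983]
step 2: x' = [-449714/531657, 19543/143463], P' = [565444/2658285 -836/8439; -836/8439 79776/47821]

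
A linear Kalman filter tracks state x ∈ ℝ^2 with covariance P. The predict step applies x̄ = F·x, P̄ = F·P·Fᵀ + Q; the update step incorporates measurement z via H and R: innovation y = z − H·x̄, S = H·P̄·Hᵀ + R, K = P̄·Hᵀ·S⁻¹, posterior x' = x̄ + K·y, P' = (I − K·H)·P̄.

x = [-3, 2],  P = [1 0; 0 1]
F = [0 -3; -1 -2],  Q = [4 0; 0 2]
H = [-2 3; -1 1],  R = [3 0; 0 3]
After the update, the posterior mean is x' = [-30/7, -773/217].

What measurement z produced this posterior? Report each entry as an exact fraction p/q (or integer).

x̄ = F·x = [-6, -1]
P̄ = F·P·Fᵀ + Q = [13 6; 6 7]
S = H·P̄·Hᵀ + R = [46 17; 17 11]
K = P̄·Hᵀ·S⁻¹ = [1/7 -6/7; 82/217 -107/217]
x' − x̄ = [12/7, -556/217] = K·y
y = (KᵀK)⁻¹·Kᵀ·(x' − x̄) = [-12, -4]
z = y + H·x̄ = [-12, -4] + [9, 5] = [-3, 1]

z = [-3, 1]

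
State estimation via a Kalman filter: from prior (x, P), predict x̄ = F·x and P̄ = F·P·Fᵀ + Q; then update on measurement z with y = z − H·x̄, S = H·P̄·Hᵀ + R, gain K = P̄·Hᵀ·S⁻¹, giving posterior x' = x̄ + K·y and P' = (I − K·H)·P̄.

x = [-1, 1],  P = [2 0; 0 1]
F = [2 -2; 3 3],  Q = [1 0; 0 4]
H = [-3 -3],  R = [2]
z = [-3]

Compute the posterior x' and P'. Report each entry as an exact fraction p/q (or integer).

x̄ = F·x = [-4, 0]
P̄ = F·P·Fᵀ + Q = [13 6; 6 31]
y = z − H·x̄ = [-15]
S = H·P̄·Hᵀ + R = [506]
K = P̄·Hᵀ·S⁻¹ = [-57/506; -111/506]
x' = x̄ + K·y = [-1169/506, 1665/506]
P' = (I − K·H)·P̄ = [3329/506 -3291/506; -3291/506 3365/506]

x' = [-1169/506, 1665/506]
P' = [3329/506 -3291/506; -3291/506 3365/506]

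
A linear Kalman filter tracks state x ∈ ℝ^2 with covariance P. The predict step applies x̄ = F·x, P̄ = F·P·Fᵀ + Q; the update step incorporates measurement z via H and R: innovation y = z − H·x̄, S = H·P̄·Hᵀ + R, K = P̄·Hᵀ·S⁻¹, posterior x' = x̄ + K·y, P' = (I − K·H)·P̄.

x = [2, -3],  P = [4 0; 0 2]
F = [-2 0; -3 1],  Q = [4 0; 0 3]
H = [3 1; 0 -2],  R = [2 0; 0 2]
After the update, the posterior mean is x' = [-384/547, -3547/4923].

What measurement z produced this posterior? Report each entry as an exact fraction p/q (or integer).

x̄ = F·x = [-4, -9]
P̄ = F·P·Fᵀ + Q = [20 24; 24 41]
S = H·P̄·Hᵀ + R = [367 -226; -226 166]
K = P̄·Hᵀ·S⁻¹ = [172/547 76/547; 113/4923 -2278/4923]
x' − x̄ = [1804/547, 40760/4923] = K·y
y = (KᵀK)⁻¹·Kᵀ·(x' − x̄) = [18, -17]
z = y + H·x̄ = [18, -17] + [-21, 18] = [-3, 1]

z = [-3, 1]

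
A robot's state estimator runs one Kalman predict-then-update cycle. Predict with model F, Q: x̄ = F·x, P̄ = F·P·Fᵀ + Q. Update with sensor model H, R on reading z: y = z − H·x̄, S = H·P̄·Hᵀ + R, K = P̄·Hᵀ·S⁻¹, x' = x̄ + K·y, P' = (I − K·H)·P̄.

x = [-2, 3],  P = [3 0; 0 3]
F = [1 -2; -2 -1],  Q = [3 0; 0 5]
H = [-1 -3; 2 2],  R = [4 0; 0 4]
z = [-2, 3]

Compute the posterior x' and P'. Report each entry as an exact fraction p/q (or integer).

x' = [-49/299, 907/897]
P' = [792/299 -420/299; -420/299 940/897]

x̄ = F·x = [-8, 1]
P̄ = F·P·Fᵀ + Q = [18 0; 0 20]
y = z − H·x̄ = [-7, 17]
S = H·P̄·Hᵀ + R = [202 -156; -156 156]
K = P̄·Hᵀ·S⁻¹ = [9/23 186/299; -10/23 -160/897]
x' = x̄ + K·y = [-49/299, 907/897]
P' = (I − K·H)·P̄ = [792/299 -420/299; -420/299 940/897]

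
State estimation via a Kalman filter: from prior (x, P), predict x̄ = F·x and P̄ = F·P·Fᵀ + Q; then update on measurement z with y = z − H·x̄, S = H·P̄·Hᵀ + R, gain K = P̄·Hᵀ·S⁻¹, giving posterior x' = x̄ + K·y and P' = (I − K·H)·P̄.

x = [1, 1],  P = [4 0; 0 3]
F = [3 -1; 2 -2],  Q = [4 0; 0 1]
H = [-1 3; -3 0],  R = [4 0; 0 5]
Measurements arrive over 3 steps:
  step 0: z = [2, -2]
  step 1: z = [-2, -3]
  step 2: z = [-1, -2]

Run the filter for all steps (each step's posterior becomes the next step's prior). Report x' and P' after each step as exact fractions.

step 0: x̄ = F·x = [2, 0]
step 0: P̄ = F·P·Fᵀ + Q = [43 30; 30 29]
step 0: y = z − H·x̄ = [4, 4]
step 0: S = H·P̄·Hᵀ + R = [128 -141; -141 392]
step 0: K = P̄·Hᵀ·S⁻¹ = [47/6059 -1977/6059; 9654/30295 -3483/30295]
step 0: x' = x̄ + K·y = [4398/6059, 24684/30295]
step 0: P' = (I − K·H)·P̄ = [3295/6059 1161/6059; 1161/6059 14807/30295]
step 1: x̄ = F·x = [41286/30295, -5388/30295]
step 1: P̄ = F·P·Fᵀ + Q = [249432/30295 82024/30295; 82024/30295 108983/30295]
step 1: y = z − H·x̄ = [-628/6059, 32973/30295]
step 1: S = H·P̄·Hᵀ + R = [171863/6059 2016/6059; 2016/6059 2396363/30295]
step 1: K = P̄·Hᵀ·S⁻¹ = [-16800/67969271 -21224232/67969271; 19455673/67969271 -7061304/67969271]
step 1: x' = x̄ + K·y = [69529806/67969271, -21790448/67969271]
step 1: P' = (I − K·H)·P̄ = [35373720/67969271 11768840/67969271; 11768840/67969271 29863844/67969271]
step 2: x̄ = F·x = [230379866/67969271, 182640508/67969271]
step 2: P̄ = F·P·Fᵀ + Q = [549491368/67969271 177819288/67969271; 177819288/67969271 234768807/67969271]
step 2: y = z − H·x̄ = [-385510929/67969271, 555201056/67969271]
step 2: S = H·P̄·Hᵀ + R = [1867371987/67969271 48100512/67969271; 48100512/67969271 5285268667/67969271]
step 2: K = P̄·Hᵀ·S⁻¹ = [-16033504/29034441147 -3018563240/9678147049; 13772329283/48390735245 -5009560728/48390735245]
step 2: x' = x̄ + K·y = [8177240646/9678147049, 2199263267/9678147049]
step 2: P' = (I − K·H)·P̄ = [15092816200/29034441147 1669853576/9678147049; 1669853576/9678147049 21146195004/48390735245]

step 0: x' = [4398/6059, 24684/30295], P' = [3295/6059 1161/6059; 1161/6059 14807/30295]
step 1: x' = [69529806/67969271, -21790448/67969271], P' = [35373720/67969271 11768840/67969271; 11768840/67969271 29863844/67969271]
step 2: x' = [8177240646/9678147049, 2199263267/9678147049], P' = [15092816200/29034441147 1669853576/9678147049; 1669853576/9678147049 21146195004/48390735245]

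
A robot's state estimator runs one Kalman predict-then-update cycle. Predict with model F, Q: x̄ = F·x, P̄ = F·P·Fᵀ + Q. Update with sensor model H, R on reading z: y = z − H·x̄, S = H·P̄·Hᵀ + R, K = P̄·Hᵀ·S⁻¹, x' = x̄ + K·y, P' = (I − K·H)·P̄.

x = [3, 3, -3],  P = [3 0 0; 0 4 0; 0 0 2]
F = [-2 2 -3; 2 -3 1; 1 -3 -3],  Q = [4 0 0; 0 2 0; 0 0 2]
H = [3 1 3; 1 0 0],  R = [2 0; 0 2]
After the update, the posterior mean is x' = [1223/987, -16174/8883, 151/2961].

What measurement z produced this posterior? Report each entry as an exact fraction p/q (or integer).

z = [2, 1]

x̄ = F·x = [9, -6, 3]
P̄ = F·P·Fᵀ + Q = [50 -42 -12; -42 52 36; -12 36 59]
S = H·P̄·Hᵀ + R = [783 72; 72 52]
K = P̄·Hᵀ·S⁻¹ = [4/987 629/658; 1198/8883 -1963/1974; 839/2961 -205/329]
x' − x̄ = [-7660/987, 37124/8883, -8732/2961] = K·y
y = (KᵀK)⁻¹·Kᵀ·(x' − x̄) = [-28, -8]
z = y + H·x̄ = [-28, -8] + [30, 9] = [2, 1]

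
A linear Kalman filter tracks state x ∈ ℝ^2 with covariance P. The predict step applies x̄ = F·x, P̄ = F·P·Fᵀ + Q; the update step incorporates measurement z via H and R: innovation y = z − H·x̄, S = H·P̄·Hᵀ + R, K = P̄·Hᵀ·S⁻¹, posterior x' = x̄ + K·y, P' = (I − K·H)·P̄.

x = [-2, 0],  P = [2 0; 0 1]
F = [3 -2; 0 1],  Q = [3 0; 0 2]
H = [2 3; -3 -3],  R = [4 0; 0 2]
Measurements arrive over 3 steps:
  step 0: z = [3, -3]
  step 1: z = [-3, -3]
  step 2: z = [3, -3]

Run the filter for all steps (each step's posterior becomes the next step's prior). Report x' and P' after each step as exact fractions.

step 0: x̄ = F·x = [-6, 0]
step 0: P̄ = F·P·Fᵀ + Q = [25 -2; -2 3]
step 0: y = z − H·x̄ = [15, -21]
step 0: S = H·P̄·Hᵀ + R = [107 -147; -147 218]
step 0: K = P̄·Hᵀ·S⁻¹ = [-551/1717 -915/1717; 649/1717 414/1717]
step 0: x' = x̄ + K·y = [648/1717, 1041/1717]
step 0: P' = (I − K·H)·P̄ = [4034/1717 -3424/1717; -3424/1717 3148/1717]
step 1: x̄ = F·x = [-138/1717, 1041/1717]
step 1: P̄ = F·P·Fᵀ + Q = [95137/1717 -16568/1717; -16568/1717 6582/1717]
step 1: y = z − H·x̄ = [-7998/1717, -2442/1717]
step 1: S = H·P̄·Hᵀ + R = [247838/1717 -381540/1717; -381540/1717 620681/1717]
step 1: K = P̄·Hᵀ·S⁻¹ = [-781165/2404067 -1393149/2404067; 908345/2404067 674406/2404067]
step 1: x' = x̄ + K·y = [5426946/2404067, -3732795/2404067]
step 1: P' = (I − K·H)·P̄ = [5910958/2404067 -4982192/2404067; -4982192/2404067 4532588/2404067]
step 2: x̄ = F·x = [23746428/2404067, -3732795/2404067]
step 2: P̄ = F·P·Fᵀ + Q = [138327479/2404067 -24011752/2404067; -24011752/2404067 9340722/2404067]
step 2: y = z − H·x̄ = [-29082270/2404067, 52828698/2404067]
step 2: S = H·P̄·Hᵀ + R = [358851658/2404067 -553855092/2404067; -553855092/2404067 901610407/2404067]
step 2: K = P̄·Hᵀ·S⁻¹ = [-1134700007/3491775913 -2025214071/3491775913; 1319318371/3491775913 980905986/3491775913]
step 2: x' = x̄ + K·y = [3713471688/3491775913, 173509869/3491775913]
step 2: P' = (I − K·H)·P̄ = [8589228170/3491775913 -7239085456/3491775913; -7239085456/3491775913 6585148132/3491775913]

step 0: x' = [648/1717, 1041/1717], P' = [4034/1717 -3424/1717; -3424/1717 3148/1717]
step 1: x' = [5426946/2404067, -3732795/2404067], P' = [5910958/2404067 -4982192/2404067; -4982192/2404067 4532588/2404067]
step 2: x' = [3713471688/3491775913, 173509869/3491775913], P' = [8589228170/3491775913 -7239085456/3491775913; -7239085456/3491775913 6585148132/3491775913]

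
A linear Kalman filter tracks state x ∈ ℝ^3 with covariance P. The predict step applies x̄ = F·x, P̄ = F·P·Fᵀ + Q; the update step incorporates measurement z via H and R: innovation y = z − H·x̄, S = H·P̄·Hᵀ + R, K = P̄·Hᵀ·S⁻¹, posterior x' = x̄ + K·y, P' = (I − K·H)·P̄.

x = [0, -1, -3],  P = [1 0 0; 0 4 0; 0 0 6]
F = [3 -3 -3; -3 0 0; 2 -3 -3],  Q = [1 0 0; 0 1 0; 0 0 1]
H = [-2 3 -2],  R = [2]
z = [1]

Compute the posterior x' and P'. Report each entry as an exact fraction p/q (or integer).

x̄ = F·x = [12, 0, 12]
P̄ = F·P·Fᵀ + Q = [100 -9 96; -9 10 -6; 96 -6 95]
y = z − H·x̄ = [49]
S = H·P̄·Hᵀ + R = [1820]
K = P̄·Hᵀ·S⁻¹ = [-419/1820; 3/91; -20/91]
x' = x̄ + K·y = [187/260, 21/13, 16/13]
P' = (I − K·H)·P̄ = [6439/1820 438/91 356/91; 438/91 730/91 654/91; 356/91 654/91 645/91]

x' = [187/260, 21/13, 16/13]
P' = [6439/1820 438/91 356/91; 438/91 730/91 654/91; 356/91 654/91 645/91]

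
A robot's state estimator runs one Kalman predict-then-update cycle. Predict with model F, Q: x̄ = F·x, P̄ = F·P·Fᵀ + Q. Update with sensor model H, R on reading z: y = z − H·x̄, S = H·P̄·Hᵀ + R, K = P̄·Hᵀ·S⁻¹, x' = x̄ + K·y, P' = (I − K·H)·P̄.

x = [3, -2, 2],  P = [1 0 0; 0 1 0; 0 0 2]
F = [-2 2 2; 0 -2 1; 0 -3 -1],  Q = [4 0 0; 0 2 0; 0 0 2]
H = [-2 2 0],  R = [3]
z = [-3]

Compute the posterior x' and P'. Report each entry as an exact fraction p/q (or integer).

x̄ = F·x = [-6, 6, 4]
P̄ = F·P·Fᵀ + Q = [20 0 -10; 0 8 4; -10 4 13]
y = z − H·x̄ = [-27]
S = H·P̄·Hᵀ + R = [115]
K = P̄·Hᵀ·S⁻¹ = [-8/23; 16/115; 28/115]
x' = x̄ + K·y = [78/23, 258/115, -296/115]
P' = (I − K·H)·P̄ = [140/23 128/23 -6/23; 128/23 664/115 12/115; -6/23 12/115 711/115]

x' = [78/23, 258/115, -296/115]
P' = [140/23 128/23 -6/23; 128/23 664/115 12/115; -6/23 12/115 711/115]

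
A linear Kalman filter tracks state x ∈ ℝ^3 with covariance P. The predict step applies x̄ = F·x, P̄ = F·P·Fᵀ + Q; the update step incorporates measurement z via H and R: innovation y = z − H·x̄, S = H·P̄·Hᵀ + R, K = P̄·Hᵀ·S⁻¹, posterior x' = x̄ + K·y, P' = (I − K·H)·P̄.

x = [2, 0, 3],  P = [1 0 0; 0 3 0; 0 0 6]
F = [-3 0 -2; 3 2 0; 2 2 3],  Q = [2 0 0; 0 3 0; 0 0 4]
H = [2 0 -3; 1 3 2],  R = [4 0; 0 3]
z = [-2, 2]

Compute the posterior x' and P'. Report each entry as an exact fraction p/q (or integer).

x̄ = F·x = [-12, 6, 13]
P̄ = F·P·Fᵀ + Q = [35 -9 -42; -9 24 18; -42 18 74]
y = z − H·x̄ = [61, -30]
S = H·P̄·Hᵀ + R = [1314 -632; -632 544]
K = P̄·Hᵀ·S⁻¹ = [1831/9856 3001/39424; 2925/39424 42291/157696; -1021/4928 1053/19712]
x' = x̄ + K·y = [-8311/2816, 27939/11264, -1747/1408]
P' = (I − K·H)·P̄ = [43103/9856 -124587/39424 13147/4928; -124587/39424 440295/157696 -43479/19712; 13147/4928 -43479/19712 5063/2464]

x' = [-8311/2816, 27939/11264, -1747/1408]
P' = [43103/9856 -124587/39424 13147/4928; -124587/39424 440295/157696 -43479/19712; 13147/4928 -43479/19712 5063/2464]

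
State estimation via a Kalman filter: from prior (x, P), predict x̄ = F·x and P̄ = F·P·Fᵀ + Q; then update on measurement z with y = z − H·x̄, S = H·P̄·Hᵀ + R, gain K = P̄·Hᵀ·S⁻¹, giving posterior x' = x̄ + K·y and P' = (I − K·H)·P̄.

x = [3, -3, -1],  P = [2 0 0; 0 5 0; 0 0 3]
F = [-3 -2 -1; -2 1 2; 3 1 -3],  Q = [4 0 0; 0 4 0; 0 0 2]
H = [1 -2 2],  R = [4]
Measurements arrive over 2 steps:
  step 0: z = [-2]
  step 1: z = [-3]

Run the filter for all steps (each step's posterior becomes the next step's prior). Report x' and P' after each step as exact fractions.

step 0: x̄ = F·x = [-2, -11, 9]
step 0: P̄ = F·P·Fᵀ + Q = [45 -4 -19; -4 29 -25; -19 -25 52]
step 0: y = z − H·x̄ = [-40]
step 0: S = H·P̄·Hᵀ + R = [513]
step 0: K = P̄·Hᵀ·S⁻¹ = [5/171; -112/513; 5/19]
step 0: x' = x̄ + K·y = [-542/171, -1163/513, -29/19]
step 0: P' = (I − K·H)·P̄ = [2540/57 -124/171 -436/19; -124/171 2333/513 85/19; -436/19 85/19 313/19]
step 1: x̄ = F·x = [7987/513, 523/513, -3692/513]
step 1: P̄ = F·P·Fᵀ + Q = [159659/513 150833/513 -240862/513; 150833/513 234473/513 -329464/513; -240862/513 -329464/513 481052/513]
step 1: y = z − H·x̄ = [-1096/513]
step 1: S = H·P̄·Hᵀ + R = [4092743/513]
step 1: K = P̄·Hᵀ·S⁻¹ = [-623731/4092743; -977041/4092743; 1380170/4092743]
step 1: x' = x̄ + K·y = [65053309/4092743, 6259925/4092743, -32403652/4092743]
step 1: P' = (I − K·H)·P̄ = [515405252/4092743 15418996/4092743 -243531092/4092743; 15418996/4092743 9802366/4092743 138786/4092743; -243531092/4092743 138786/4092743 124664672/4092743]

step 0: x' = [-542/171, -1163/513, -29/19], P' = [2540/57 -124/171 -436/19; -124/171 2333/513 85/19; -436/19 85/19 313/19]
step 1: x' = [65053309/4092743, 6259925/4092743, -32403652/4092743], P' = [515405252/4092743 15418996/4092743 -243531092/4092743; 15418996/4092743 9802366/4092743 138786/4092743; -243531092/4092743 138786/4092743 124664672/4092743]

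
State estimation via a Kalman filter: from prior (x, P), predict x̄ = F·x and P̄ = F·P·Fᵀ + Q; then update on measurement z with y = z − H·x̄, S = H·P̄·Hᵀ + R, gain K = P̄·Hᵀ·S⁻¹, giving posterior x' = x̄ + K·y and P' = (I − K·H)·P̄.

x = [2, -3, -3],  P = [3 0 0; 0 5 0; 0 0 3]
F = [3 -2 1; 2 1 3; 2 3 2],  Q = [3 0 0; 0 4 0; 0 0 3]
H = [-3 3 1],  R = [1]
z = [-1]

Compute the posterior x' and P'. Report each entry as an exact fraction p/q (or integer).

x̄ = F·x = [9, -8, -11]
P̄ = F·P·Fᵀ + Q = [53 17 -6; 17 48 45; -6 45 72]
y = z − H·x̄ = [61]
S = H·P̄·Hᵀ + R = [982]
K = P̄·Hᵀ·S⁻¹ = [-57/491; 69/491; 225/982]
x' = x̄ + K·y = [942/491, 281/491, 2923/982]
P' = (I − K·H)·P̄ = [19525/491 16213/491 9879/491; 16213/491 14046/491 6570/491; 9879/491 6570/491 20079/982]

x' = [942/491, 281/491, 2923/982]
P' = [19525/491 16213/491 9879/491; 16213/491 14046/491 6570/491; 9879/491 6570/491 20079/982]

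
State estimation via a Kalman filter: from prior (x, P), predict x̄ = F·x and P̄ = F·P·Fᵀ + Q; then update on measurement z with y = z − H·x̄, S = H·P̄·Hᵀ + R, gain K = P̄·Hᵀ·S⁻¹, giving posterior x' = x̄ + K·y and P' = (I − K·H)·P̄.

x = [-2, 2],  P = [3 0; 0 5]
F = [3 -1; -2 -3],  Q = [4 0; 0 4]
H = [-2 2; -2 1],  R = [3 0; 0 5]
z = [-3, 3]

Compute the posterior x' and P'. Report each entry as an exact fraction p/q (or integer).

x̄ = F·x = [-8, -2]
P̄ = F·P·Fᵀ + Q = [36 -3; -3 61]
y = z − H·x̄ = [-15, -11]
S = H·P̄·Hᵀ + R = [415 284; 284 222]
K = P̄·Hᵀ·S⁻¹ = [1992/5737 -8973/11474; 4694/5737 -8547/11474]
x' = x̄ + K·y = [-52849/11474, -69751/11474]
P' = (I − K·H)·P̄ = [50841/11474 56817/11474; 56817/11474 70899/11474]

x' = [-52849/11474, -69751/11474]
P' = [50841/11474 56817/11474; 56817/11474 70899/11474]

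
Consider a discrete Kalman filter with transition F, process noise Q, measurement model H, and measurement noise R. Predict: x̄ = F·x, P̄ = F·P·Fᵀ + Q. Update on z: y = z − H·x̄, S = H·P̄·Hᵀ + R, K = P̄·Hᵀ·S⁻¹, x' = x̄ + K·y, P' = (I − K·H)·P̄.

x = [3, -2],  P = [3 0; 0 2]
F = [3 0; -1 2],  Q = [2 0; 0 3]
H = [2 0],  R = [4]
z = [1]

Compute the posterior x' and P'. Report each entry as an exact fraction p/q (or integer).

x̄ = F·x = [9, -7]
P̄ = F·P·Fᵀ + Q = [29 -9; -9 14]
y = z − H·x̄ = [-17]
S = H·P̄·Hᵀ + R = [120]
K = P̄·Hᵀ·S⁻¹ = [29/60; -3/20]
x' = x̄ + K·y = [47/60, -89/20]
P' = (I − K·H)·P̄ = [29/30 -3/10; -3/10 113/10]

x' = [47/60, -89/20]
P' = [29/30 -3/10; -3/10 113/10]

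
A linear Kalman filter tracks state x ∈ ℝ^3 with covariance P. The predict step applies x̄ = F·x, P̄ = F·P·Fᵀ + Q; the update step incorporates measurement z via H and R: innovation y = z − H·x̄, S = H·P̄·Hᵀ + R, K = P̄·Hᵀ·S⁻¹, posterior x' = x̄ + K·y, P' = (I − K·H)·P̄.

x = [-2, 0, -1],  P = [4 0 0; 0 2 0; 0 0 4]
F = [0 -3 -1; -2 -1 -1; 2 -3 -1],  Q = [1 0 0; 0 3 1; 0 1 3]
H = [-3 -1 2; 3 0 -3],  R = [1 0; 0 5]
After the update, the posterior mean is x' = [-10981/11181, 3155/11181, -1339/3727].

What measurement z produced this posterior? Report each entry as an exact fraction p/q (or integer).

z = [2, -2]

x̄ = F·x = [1, 5, -3]
P̄ = F·P·Fᵀ + Q = [23 10 22; 10 25 -5; 22 -5 41]
S = H·P̄·Hᵀ + R = [213 -168; -168 185]
K = P̄·Hᵀ·S⁻¹ = [-5971/11181 -1747/3727; -4465/11181 -445/3727; -1897/3727 -2871/3727]
x' − x̄ = [-22162/11181, -52750/11181, 9842/3727] = K·y
y = (KᵀK)⁻¹·Kᵀ·(x' − x̄) = [16, -14]
z = y + H·x̄ = [16, -14] + [-14, 12] = [2, -2]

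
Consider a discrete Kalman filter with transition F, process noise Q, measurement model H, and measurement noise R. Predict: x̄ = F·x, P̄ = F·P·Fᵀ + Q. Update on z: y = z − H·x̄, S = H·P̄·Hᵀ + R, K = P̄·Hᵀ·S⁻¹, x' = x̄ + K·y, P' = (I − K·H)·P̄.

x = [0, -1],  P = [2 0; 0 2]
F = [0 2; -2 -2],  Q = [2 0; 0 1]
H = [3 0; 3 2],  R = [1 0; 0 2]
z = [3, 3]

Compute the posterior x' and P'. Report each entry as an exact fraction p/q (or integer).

x' = [1969/2030, 53/2030]
P' = [111/1015 -163/1015; -163/1015 724/1015]

x̄ = F·x = [-2, 2]
P̄ = F·P·Fᵀ + Q = [10 -8; -8 17]
y = z − H·x̄ = [9, 5]
S = H·P̄·Hᵀ + R = [91 42; 42 64]
K = P̄·Hᵀ·S⁻¹ = [333/1015 1/290; -489/1015 137/290]
x' = x̄ + K·y = [1969/2030, 53/2030]
P' = (I − K·H)·P̄ = [111/1015 -163/1015; -163/1015 724/1015]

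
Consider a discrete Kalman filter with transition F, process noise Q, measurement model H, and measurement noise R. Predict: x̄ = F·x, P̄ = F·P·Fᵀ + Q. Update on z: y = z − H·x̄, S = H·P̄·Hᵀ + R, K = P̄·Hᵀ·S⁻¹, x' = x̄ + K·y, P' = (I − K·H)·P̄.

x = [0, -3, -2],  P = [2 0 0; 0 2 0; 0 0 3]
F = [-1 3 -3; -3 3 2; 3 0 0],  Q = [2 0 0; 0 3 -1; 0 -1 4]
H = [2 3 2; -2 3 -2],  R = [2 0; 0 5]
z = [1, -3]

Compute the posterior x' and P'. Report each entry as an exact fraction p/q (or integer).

x̄ = F·x = [-3, -13, 0]
P̄ = F·P·Fᵀ + Q = [49 6 -6; 6 51 -19; -6 -19 22]
y = z − H·x̄ = [46, 30]
S = H·P̄·Hᵀ + R = [541 223; 223 856]
K = P̄·Hᵀ·S⁻¹ = [104188/413367 -59980/413367; 68795/413367 68518/413367; -1553/413367 -42574/413367]
x' = x̄ + K·y = [1753147/413367, -153661/413367, -1348658/413367]
P' = (I − K·H)·P̄ = [5340791/413367 -15254/413367 -5213722/413367; -15254/413367 80030/413367 -35996/413367; -5213722/413367 -35996/413367 5266163/413367]

x' = [1753147/413367, -153661/413367, -1348658/413367]
P' = [5340791/413367 -15254/413367 -5213722/413367; -15254/413367 80030/413367 -35996/413367; -5213722/413367 -35996/413367 5266163/413367]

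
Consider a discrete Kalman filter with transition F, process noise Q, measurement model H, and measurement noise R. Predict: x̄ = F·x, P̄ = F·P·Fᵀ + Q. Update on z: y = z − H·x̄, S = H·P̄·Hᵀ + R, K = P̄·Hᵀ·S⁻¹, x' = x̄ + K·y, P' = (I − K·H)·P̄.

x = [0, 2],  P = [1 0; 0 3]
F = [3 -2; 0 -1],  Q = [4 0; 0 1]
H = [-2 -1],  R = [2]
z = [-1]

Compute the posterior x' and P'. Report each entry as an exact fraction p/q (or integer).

x' = [48/65, -42/65]
P' = [57/65 -58/65; -58/65 132/65]

x̄ = F·x = [-4, -2]
P̄ = F·P·Fᵀ + Q = [25 6; 6 4]
y = z − H·x̄ = [-11]
S = H·P̄·Hᵀ + R = [130]
K = P̄·Hᵀ·S⁻¹ = [-28/65; -8/65]
x' = x̄ + K·y = [48/65, -42/65]
P' = (I − K·H)·P̄ = [57/65 -58/65; -58/65 132/65]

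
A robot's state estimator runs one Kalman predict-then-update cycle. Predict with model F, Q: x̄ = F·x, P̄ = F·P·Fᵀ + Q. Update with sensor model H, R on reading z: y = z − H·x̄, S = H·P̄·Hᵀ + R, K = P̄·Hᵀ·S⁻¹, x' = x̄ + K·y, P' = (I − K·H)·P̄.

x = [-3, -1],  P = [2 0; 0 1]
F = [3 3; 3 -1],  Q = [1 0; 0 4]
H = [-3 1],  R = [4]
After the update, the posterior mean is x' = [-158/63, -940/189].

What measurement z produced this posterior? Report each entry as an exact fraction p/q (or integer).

x̄ = F·x = [-12, -8]
P̄ = F·P·Fᵀ + Q = [28 15; 15 23]
S = H·P̄·Hᵀ + R = [189]
K = P̄·Hᵀ·S⁻¹ = [-23/63; -22/189]
x' − x̄ = [598/63, 572/189] = K·y
y = (KᵀK)⁻¹·Kᵀ·(x' − x̄) = [-26]
z = y + H·x̄ = [-26] + [28] = [2]

z = [2]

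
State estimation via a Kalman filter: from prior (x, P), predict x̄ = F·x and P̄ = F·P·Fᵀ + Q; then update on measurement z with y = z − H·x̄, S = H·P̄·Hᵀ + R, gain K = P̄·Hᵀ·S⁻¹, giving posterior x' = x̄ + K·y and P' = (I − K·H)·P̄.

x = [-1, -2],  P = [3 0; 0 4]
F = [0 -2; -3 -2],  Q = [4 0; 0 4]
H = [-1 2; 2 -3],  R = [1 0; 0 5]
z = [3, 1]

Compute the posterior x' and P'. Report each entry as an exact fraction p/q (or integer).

x̄ = F·x = [4, 7]
P̄ = F·P·Fᵀ + Q = [20 16; 16 47]
y = z − H·x̄ = [-7, 14]
S = H·P̄·Hᵀ + R = [145 -210; -210 316]
K = P̄·Hᵀ·S⁻¹ = [264/215 34/43; 879/860 115/344]
x' = x̄ + K·y = [1392/215, 973/215]
P' = (I − K·H)·P̄ = [2492/215 1378/215; 1378/215 6391/1720]

x' = [1392/215, 973/215]
P' = [2492/215 1378/215; 1378/215 6391/1720]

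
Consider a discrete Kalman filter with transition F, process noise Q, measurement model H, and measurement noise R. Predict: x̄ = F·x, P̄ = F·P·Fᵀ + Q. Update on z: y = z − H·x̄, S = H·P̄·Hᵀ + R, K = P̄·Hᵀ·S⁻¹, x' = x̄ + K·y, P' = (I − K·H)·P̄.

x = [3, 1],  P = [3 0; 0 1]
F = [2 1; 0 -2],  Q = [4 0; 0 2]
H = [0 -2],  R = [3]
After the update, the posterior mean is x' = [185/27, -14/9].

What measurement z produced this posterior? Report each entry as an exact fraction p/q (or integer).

z = [3]

x̄ = F·x = [7, -2]
P̄ = F·P·Fᵀ + Q = [17 -2; -2 6]
S = H·P̄·Hᵀ + R = [27]
K = P̄·Hᵀ·S⁻¹ = [4/27; -4/9]
x' − x̄ = [-4/27, 4/9] = K·y
y = (KᵀK)⁻¹·Kᵀ·(x' − x̄) = [-1]
z = y + H·x̄ = [-1] + [4] = [3]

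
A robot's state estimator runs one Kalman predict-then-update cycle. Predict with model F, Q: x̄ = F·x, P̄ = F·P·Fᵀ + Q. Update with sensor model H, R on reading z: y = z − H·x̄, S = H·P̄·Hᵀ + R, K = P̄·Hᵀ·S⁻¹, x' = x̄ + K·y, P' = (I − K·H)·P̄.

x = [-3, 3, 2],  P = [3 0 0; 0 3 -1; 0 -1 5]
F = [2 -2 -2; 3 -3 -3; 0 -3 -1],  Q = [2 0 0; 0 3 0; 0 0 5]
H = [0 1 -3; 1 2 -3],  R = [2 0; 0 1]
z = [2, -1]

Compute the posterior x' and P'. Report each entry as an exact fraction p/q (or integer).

x̄ = F·x = [-16, -24, -11]
P̄ = F·P·Fᵀ + Q = [38 54 20; 54 84 30; 20 30 31]
y = z − H·x̄ = [-7, 30]
S = H·P̄·Hᵀ + R = [185 171; 171 390]
K = P̄·Hᵀ·S⁻¹ = [-5682/14303 16936/42909; -8304/14303 8482/14303; -7449/14303 8368/42909]
x' = x̄ + K·y = [-19714/14303, -30684/14303, -21510/14303]
P' = (I − K·H)·P̄ = [71770/42909 -6914/14303 4450/42909; -6914/14303 32004/14303 16204/14303; 4450/42909 16204/14303 31102/42909]

x' = [-19714/14303, -30684/14303, -21510/14303]
P' = [71770/42909 -6914/14303 4450/42909; -6914/14303 32004/14303 16204/14303; 4450/42909 16204/14303 31102/42909]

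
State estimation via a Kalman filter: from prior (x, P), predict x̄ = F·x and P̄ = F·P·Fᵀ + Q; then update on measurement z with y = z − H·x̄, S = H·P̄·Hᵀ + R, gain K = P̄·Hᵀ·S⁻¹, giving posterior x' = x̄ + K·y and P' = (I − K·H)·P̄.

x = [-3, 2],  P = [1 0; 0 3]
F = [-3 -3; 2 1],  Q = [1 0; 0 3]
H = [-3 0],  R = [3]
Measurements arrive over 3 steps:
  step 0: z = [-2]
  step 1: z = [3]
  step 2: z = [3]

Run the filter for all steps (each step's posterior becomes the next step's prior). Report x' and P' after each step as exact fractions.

step 0: x' = [11/16, -49/16], P' = [37/112 -15/112; -15/112 445/112]
step 1: x' = [-5871/6326, 13311/12652], P' = [1045/3163 -711/6326; -711/6326 44003/12652]
step 2: x' = [-1266816/1274761, -753159/1274761], P' = [420703/1274761 -144291/1274761; -144291/1274761 4432629/1274761]

step 0: x̄ = F·x = [3, -4]
step 0: P̄ = F·P·Fᵀ + Q = [37 -15; -15 10]
step 0: y = z − H·x̄ = [7]
step 0: S = H·P̄·Hᵀ + R = [336]
step 0: K = P̄·Hᵀ·S⁻¹ = [-37/112; 15/112]
step 0: x' = x̄ + K·y = [11/16, -49/16]
step 0: P' = (I − K·H)·P̄ = [37/112 -15/112; -15/112 445/112]
step 1: x̄ = F·x = [57/8, -27/16]
step 1: P̄ = F·P·Fᵀ + Q = [1045/28 -711/56; -711/56 869/112]
step 1: y = z − H·x̄ = [195/8]
step 1: S = H·P̄·Hᵀ + R = [9489/28]
step 1: K = P̄·Hᵀ·S⁻¹ = [-1045/3163; 711/6326]
step 1: x' = x̄ + K·y = [-5871/6326, 13311/12652]
step 1: P' = (I − K·H)·P̄ = [1045/3163 -711/6326; -711/6326 44003/12652]
step 2: x̄ = F·x = [-4707/12652, -10173/12652]
step 2: P̄ = F·P·Fᵀ + Q = [420703/12652 -144291/12652; -144291/12652 92991/12652]
step 2: y = z − H·x̄ = [23835/12652]
step 2: S = H·P̄·Hᵀ + R = [3824283/12652]
step 2: K = P̄·Hᵀ·S⁻¹ = [-420703/1274761; 144291/1274761]
step 2: x' = x̄ + K·y = [-1266816/1274761, -753159/1274761]
step 2: P' = (I − K·H)·P̄ = [420703/1274761 -144291/1274761; -144291/1274761 4432629/1274761]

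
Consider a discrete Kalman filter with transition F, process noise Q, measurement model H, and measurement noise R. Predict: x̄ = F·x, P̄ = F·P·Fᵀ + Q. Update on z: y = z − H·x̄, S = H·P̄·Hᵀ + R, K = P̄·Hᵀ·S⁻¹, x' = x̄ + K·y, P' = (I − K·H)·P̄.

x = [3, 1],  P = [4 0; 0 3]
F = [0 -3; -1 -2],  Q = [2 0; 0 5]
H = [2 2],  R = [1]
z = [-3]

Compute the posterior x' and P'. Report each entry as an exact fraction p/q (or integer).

x̄ = F·x = [-3, -5]
P̄ = F·P·Fᵀ + Q = [29 18; 18 21]
y = z − H·x̄ = [13]
S = H·P̄·Hᵀ + R = [345]
K = P̄·Hᵀ·S⁻¹ = [94/345; 26/115]
x' = x̄ + K·y = [187/345, -237/115]
P' = (I − K·H)·P̄ = [1169/345 -374/115; -374/115 387/115]

x' = [187/345, -237/115]
P' = [1169/345 -374/115; -374/115 387/115]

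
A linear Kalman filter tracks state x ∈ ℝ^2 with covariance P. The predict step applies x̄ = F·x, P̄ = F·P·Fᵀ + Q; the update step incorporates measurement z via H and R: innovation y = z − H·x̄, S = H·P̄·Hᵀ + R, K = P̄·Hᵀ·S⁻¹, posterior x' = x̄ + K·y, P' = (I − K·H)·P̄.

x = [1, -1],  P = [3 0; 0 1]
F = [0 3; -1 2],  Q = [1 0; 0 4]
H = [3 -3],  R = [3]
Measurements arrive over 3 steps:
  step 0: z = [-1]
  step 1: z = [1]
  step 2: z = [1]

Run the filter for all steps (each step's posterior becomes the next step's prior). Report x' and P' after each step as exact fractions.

step 0: x' = [-22/7, -79/28], P' = [58/7 57/7; 57/7 233/28]
step 1: x' = [-521/3211, -1415/3211], P' = [30379/3211 28968/3211; 28968/3211 28618/3211]
step 2: x' = [-37424/402175, -168476/402175], P' = [3731272/402175 3555303/402175; 3555303/402175 3512322/402175]

step 0: x̄ = F·x = [-3, -3]
step 0: P̄ = F·P·Fᵀ + Q = [10 6; 6 11]
step 0: y = z − H·x̄ = [-1]
step 0: S = H·P̄·Hᵀ + R = [84]
step 0: K = P̄·Hᵀ·S⁻¹ = [1/7; -5/28]
step 0: x' = x̄ + K·y = [-22/7, -79/28]
step 0: P' = (I − K·H)·P̄ = [58/7 57/7; 57/7 233/28]
step 1: x̄ = F·x = [-237/28, -5/2]
step 1: P̄ = F·P·Fᵀ + Q = [2125/28 51/2; 51/2 13]
step 1: y = z − H·x̄ = [529/28]
step 1: S = H·P̄·Hᵀ + R = [9633/28]
step 1: K = P̄·Hᵀ·S⁻¹ = [1411/3211; 350/3211]
step 1: x' = x̄ + K·y = [-521/3211, -1415/3211]
step 1: P' = (I − K·H)·P̄ = [30379/3211 28968/3211; 28968/3211 28618/3211]
step 2: x̄ = F·x = [-4245/3211, -2309/3211]
step 2: P̄ = F·P·Fᵀ + Q = [260773/3211 84804/3211; 84804/3211 41823/3211]
step 2: y = z − H·x̄ = [9019/3211]
step 2: S = H·P̄·Hᵀ + R = [1206525/3211]
step 2: K = P̄·Hᵀ·S⁻¹ = [175969/402175; 42981/402175]
step 2: x' = x̄ + K·y = [-37424/402175, -168476/402175]
step 2: P' = (I − K·H)·P̄ = [3731272/402175 3555303/402175; 3555303/402175 3512322/402175]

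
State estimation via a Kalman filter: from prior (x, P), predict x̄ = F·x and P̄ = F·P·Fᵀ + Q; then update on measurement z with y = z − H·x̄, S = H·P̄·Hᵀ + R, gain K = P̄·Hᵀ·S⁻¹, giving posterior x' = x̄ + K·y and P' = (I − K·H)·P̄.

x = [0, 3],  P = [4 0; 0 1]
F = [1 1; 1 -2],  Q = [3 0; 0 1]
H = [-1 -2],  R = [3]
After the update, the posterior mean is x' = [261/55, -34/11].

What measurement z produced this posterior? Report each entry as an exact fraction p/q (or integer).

z = [1]

x̄ = F·x = [3, -6]
P̄ = F·P·Fᵀ + Q = [8 2; 2 9]
S = H·P̄·Hᵀ + R = [55]
K = P̄·Hᵀ·S⁻¹ = [-12/55; -4/11]
x' − x̄ = [96/55, 32/11] = K·y
y = (KᵀK)⁻¹·Kᵀ·(x' − x̄) = [-8]
z = y + H·x̄ = [-8] + [9] = [1]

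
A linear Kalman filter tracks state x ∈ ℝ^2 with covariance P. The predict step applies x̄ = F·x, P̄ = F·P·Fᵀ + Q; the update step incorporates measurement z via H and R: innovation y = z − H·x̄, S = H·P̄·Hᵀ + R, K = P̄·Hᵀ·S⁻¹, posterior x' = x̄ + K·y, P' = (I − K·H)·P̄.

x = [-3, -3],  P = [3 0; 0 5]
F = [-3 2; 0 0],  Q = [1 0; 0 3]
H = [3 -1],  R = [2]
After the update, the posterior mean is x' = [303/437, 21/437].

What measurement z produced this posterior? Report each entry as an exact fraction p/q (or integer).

z = [2]

x̄ = F·x = [3, 0]
P̄ = F·P·Fᵀ + Q = [48 0; 0 3]
S = H·P̄·Hᵀ + R = [437]
K = P̄·Hᵀ·S⁻¹ = [144/437; -3/437]
x' − x̄ = [-1008/437, 21/437] = K·y
y = (KᵀK)⁻¹·Kᵀ·(x' − x̄) = [-7]
z = y + H·x̄ = [-7] + [9] = [2]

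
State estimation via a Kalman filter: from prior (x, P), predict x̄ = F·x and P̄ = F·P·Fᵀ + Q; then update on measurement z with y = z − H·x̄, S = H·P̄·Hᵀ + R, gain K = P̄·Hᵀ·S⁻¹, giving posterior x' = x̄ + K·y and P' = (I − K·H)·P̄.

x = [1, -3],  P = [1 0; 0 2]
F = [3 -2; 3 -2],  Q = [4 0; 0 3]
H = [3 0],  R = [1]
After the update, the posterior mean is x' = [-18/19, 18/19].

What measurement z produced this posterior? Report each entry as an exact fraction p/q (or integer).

x̄ = F·x = [9, 9]
P̄ = F·P·Fᵀ + Q = [21 17; 17 20]
S = H·P̄·Hᵀ + R = [190]
K = P̄·Hᵀ·S⁻¹ = [63/190; 51/190]
x' − x̄ = [-189/19, -153/19] = K·y
y = (KᵀK)⁻¹·Kᵀ·(x' − x̄) = [-30]
z = y + H·x̄ = [-30] + [27] = [-3]

z = [-3]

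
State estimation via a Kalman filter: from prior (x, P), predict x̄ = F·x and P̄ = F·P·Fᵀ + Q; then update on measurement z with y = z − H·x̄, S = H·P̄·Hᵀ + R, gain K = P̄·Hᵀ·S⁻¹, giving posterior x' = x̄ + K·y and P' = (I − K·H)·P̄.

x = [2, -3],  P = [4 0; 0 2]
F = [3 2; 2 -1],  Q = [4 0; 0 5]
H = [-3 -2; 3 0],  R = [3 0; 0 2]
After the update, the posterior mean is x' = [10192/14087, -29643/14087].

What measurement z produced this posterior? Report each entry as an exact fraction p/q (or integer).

x̄ = F·x = [0, 7]
P̄ = F·P·Fᵀ + Q = [48 20; 20 23]
S = H·P̄·Hᵀ + R = [767 -552; -552 434]
K = P̄·Hᵀ·S⁻¹ = [-184/14087 4440/14087; -6442/14087 -6246/14087]
x' − x̄ = [10192/14087, -128252/14087] = K·y
y = (KᵀK)⁻¹·Kᵀ·(x' − x̄) = [17, 3]
z = y + H·x̄ = [17, 3] + [-14, 0] = [3, 3]

z = [3, 3]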